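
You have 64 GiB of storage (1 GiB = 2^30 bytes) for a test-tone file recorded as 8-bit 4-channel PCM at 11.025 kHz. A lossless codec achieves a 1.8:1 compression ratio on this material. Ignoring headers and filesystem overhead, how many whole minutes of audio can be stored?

46,747 minutes

Uncompressed byte rate = 11,025 × 1 × 4 = 44,100 bytes/s.
After 1.8:1 compression, effective rate ≈ 24500 bytes/s.
Capacity = 64 × 1,073,741,824 = 68,719,476,736 bytes.
68,719,476,736 / effective rate ≈ 2804876.6 s → 46,747 minutes.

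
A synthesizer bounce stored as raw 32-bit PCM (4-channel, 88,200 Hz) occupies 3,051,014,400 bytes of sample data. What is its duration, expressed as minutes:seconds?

Byte rate = 88,200 × 4 × 4 = 1,411,200 bytes/s.
Duration = 3,051,014,400 / 1,411,200 = 2,162 s.
2,162 s = 36:02.

36:02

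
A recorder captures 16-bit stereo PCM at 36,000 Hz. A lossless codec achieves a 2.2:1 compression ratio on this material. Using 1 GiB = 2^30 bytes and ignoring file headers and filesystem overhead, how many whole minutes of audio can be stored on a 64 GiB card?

Uncompressed byte rate = 36,000 × 2 × 2 = 144,000 bytes/s.
After 2.2:1 compression, effective rate ≈ 65454.55 bytes/s.
Capacity = 64 × 1,073,741,824 = 68,719,476,736 bytes.
68,719,476,736 / effective rate ≈ 1049880.89 s → 17,498 minutes.

17,498 minutes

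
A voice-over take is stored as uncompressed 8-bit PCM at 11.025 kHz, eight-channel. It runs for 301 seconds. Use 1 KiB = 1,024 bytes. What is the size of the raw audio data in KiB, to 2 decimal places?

25925.98 KiB

Bytes = 11,025 samples/s × 301 s × 1 bytes/sample × 8 ch = 26,548,200 bytes.
26,548,200 / 1,024 = 25925.98 KiB.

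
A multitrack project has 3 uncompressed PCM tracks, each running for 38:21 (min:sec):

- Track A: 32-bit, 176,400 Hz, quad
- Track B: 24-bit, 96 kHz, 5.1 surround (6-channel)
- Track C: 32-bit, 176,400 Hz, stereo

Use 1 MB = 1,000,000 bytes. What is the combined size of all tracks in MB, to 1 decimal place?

38:21 (min:sec) = 2,301 s.
Track A: 176,400 × 2,301 × 4 × 4 = 6,494,342,400 bytes.
Track B: 96,000 × 2,301 × 3 × 6 = 3,976,128,000 bytes.
Track C: 176,400 × 2,301 × 4 × 2 = 3,247,171,200 bytes.
Total = 13,717,641,600 bytes = 13717.6 MB.

13717.6 MB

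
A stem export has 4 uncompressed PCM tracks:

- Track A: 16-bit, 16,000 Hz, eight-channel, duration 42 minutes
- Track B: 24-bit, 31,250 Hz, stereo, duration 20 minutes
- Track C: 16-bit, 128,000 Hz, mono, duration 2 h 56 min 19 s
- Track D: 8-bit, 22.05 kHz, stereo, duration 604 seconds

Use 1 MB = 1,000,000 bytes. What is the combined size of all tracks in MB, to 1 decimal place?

Track A: 42 minutes = 2,520 s; 16,000 × 2,520 × 2 × 8 = 645,120,000 bytes.
Track B: 20 minutes = 1,200 s; 31,250 × 1,200 × 3 × 2 = 225,000,000 bytes.
Track C: 2 h 56 min 19 s = 10,579 s; 128,000 × 10,579 × 2 × 1 = 2,708,224,000 bytes.
Track D: 22,050 × 604 × 1 × 2 = 26,636,400 bytes.
Total = 3,604,980,400 bytes = 3605.0 MB.

3605.0 MB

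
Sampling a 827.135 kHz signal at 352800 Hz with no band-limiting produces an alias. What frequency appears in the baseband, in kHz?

Nyquist = 352,800/2 = 176,400 Hz; 827,135 Hz exceeds it.
Alias = |827,135 − 2×352,800| = |827,135 − 705,600| = 121,535 Hz = 121.535 kHz.

121.535 kHz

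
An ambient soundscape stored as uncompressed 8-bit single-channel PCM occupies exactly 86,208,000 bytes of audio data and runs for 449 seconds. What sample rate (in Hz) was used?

Bytes = sample_rate × seconds × bytes_per_sample × channels.
sample_rate = 86,208,000 / (449 × 1 × 1) = 86,208,000 / 449 = 192,000 Hz.

192,000 Hz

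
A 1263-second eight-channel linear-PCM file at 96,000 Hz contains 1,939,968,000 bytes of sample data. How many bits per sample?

Bytes per sample = 1,939,968,000 / (96,000 × 1,263 × 8) = 1,939,968,000 / 969,984,000 = 2.
Bit depth = 2 × 8 = 16 bits.

16 bits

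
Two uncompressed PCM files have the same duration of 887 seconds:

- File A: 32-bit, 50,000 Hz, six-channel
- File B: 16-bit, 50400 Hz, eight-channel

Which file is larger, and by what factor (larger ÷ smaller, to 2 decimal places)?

File A: 50,000 × 4 × 6 = 1,200,000 bytes/s.
File B: 50,400 × 2 × 8 = 806,400 bytes/s.
File A is larger; ratio = 1,064,400,000 / 715,276,800 = 1.49.

File A, by a factor of 1.49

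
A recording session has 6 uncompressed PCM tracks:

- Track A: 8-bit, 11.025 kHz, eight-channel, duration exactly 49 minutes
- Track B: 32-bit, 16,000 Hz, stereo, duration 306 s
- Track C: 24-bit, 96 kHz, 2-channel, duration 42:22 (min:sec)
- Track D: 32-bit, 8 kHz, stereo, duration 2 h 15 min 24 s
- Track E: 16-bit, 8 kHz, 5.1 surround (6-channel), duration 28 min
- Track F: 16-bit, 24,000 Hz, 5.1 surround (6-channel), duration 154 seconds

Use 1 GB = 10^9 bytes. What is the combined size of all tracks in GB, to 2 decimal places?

2.49 GB

Track A: exactly 49 minutes = 2,940 s; 11,025 × 2,940 × 1 × 8 = 259,308,000 bytes.
Track B: 16,000 × 306 × 4 × 2 = 39,168,000 bytes.
Track C: 42:22 (min:sec) = 2,542 s; 96,000 × 2,542 × 3 × 2 = 1,464,192,000 bytes.
Track D: 2 h 15 min 24 s = 8,124 s; 8,000 × 8,124 × 4 × 2 = 519,936,000 bytes.
Track E: 28 min = 1,680 s; 8,000 × 1,680 × 2 × 6 = 161,280,000 bytes.
Track F: 24,000 × 154 × 2 × 6 = 44,352,000 bytes.
Total = 2,488,236,000 bytes = 2.49 GB.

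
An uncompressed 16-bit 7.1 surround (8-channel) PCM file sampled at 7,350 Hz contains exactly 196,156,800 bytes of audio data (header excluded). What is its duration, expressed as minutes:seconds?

Byte rate = 7,350 × 2 × 8 = 117,600 bytes/s.
Duration = 196,156,800 / 117,600 = 1,668 s.
1,668 s = 27:48.

27:48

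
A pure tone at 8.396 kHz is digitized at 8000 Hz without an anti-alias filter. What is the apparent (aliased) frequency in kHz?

Nyquist = 8,000/2 = 4,000 Hz; 8,396 Hz exceeds it.
Alias = |8,396 − 1×8,000| = |8,396 − 8,000| = 396 Hz = 0.396 kHz.

0.396 kHz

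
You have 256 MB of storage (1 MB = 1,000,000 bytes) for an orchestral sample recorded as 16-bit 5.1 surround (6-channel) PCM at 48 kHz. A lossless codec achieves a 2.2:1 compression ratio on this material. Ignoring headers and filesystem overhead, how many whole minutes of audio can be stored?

Uncompressed byte rate = 48,000 × 2 × 6 = 576,000 bytes/s.
After 2.2:1 compression, effective rate ≈ 261818.18 bytes/s.
Capacity = 256 × 1,000,000 = 256,000,000 bytes.
256,000,000 / effective rate ≈ 977.78 s → 16 minutes.

16 minutes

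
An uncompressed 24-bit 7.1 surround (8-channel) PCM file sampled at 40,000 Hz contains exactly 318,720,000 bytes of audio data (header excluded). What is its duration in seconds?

332 seconds

Byte rate = 40,000 × 3 × 8 = 960,000 bytes/s.
Duration = 318,720,000 / 960,000 = 332 s.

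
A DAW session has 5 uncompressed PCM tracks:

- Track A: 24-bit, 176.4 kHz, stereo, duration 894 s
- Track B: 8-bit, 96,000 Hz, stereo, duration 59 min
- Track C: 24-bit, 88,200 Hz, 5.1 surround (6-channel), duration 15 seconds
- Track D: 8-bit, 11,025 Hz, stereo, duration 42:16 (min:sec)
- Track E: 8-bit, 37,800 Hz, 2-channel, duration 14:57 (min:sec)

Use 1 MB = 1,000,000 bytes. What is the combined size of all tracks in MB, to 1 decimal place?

1773.4 MB

Track A: 176,400 × 894 × 3 × 2 = 946,209,600 bytes.
Track B: 59 min = 3,540 s; 96,000 × 3,540 × 1 × 2 = 679,680,000 bytes.
Track C: 88,200 × 15 × 3 × 6 = 23,814,000 bytes.
Track D: 42:16 (min:sec) = 2,536 s; 11,025 × 2,536 × 1 × 2 = 55,918,800 bytes.
Track E: 14:57 (min:sec) = 897 s; 37,800 × 897 × 1 × 2 = 67,813,200 bytes.
Total = 1,773,435,600 bytes = 1773.4 MB.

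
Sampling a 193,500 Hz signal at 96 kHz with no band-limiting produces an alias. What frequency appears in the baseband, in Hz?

1,500 Hz

Nyquist = 96,000/2 = 48,000 Hz; 193,500 Hz exceeds it.
Alias = |193,500 − 2×96,000| = |193,500 − 192,000| = 1,500 Hz.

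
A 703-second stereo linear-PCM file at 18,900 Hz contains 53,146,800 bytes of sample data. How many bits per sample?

Bytes per sample = 53,146,800 / (18,900 × 703 × 2) = 53,146,800 / 26,573,400 = 2.
Bit depth = 2 × 8 = 16 bits.

16 bits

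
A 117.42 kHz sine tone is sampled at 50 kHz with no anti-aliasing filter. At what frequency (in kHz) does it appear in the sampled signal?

17.42 kHz

Nyquist = 50,000/2 = 25,000 Hz; 117,420 Hz exceeds it.
Alias = |117,420 − 2×50,000| = |117,420 − 100,000| = 17,420 Hz = 17.42 kHz.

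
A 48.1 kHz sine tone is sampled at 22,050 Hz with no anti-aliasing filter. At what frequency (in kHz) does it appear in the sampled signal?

4 kHz

Nyquist = 22,050/2 = 11,025 Hz; 48,100 Hz exceeds it.
Alias = |48,100 − 2×22,050| = |48,100 − 44,100| = 4,000 Hz = 4 kHz.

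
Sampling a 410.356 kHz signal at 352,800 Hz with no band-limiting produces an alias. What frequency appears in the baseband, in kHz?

57.556 kHz

Nyquist = 352,800/2 = 176,400 Hz; 410,356 Hz exceeds it.
Alias = |410,356 − 1×352,800| = |410,356 − 352,800| = 57,556 Hz = 57.556 kHz.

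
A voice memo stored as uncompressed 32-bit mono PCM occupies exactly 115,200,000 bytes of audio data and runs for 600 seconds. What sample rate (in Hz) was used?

48,000 Hz

Bytes = sample_rate × seconds × bytes_per_sample × channels.
sample_rate = 115,200,000 / (600 × 4 × 1) = 115,200,000 / 2,400 = 48,000 Hz.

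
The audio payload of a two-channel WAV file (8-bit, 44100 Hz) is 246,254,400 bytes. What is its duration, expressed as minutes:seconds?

Byte rate = 44,100 × 1 × 2 = 88,200 bytes/s.
Duration = 246,254,400 / 88,200 = 2,792 s.
2,792 s = 46:32.

46:32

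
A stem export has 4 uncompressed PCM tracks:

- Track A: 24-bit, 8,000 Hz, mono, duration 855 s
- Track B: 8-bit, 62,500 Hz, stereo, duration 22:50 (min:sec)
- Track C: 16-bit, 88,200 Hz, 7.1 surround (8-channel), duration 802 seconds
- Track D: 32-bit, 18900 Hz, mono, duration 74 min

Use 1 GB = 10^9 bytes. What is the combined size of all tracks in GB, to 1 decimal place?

Track A: 8,000 × 855 × 3 × 1 = 20,520,000 bytes.
Track B: 22:50 (min:sec) = 1,370 s; 62,500 × 1,370 × 1 × 2 = 171,250,000 bytes.
Track C: 88,200 × 802 × 2 × 8 = 1,131,782,400 bytes.
Track D: 74 min = 4,440 s; 18,900 × 4,440 × 4 × 1 = 335,664,000 bytes.
Total = 1,659,216,400 bytes = 1.7 GB.

1.7 GB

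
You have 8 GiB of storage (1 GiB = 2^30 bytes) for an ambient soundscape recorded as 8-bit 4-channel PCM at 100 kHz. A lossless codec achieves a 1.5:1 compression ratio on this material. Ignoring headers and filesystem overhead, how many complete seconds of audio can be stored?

Uncompressed byte rate = 100,000 × 1 × 4 = 400,000 bytes/s.
After 1.5:1 compression, effective rate ≈ 266666.67 bytes/s.
Capacity = 8 × 1,073,741,824 = 8,589,934,592 bytes.
8,589,934,592 / effective rate ≈ 32212.25 s → 32,212 seconds.

32,212 seconds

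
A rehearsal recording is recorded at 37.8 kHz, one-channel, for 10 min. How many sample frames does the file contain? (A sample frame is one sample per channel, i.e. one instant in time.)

22,680,000 sample frames

10 min = 600 s.
37,800 samples/s × 600 s = 22,680,000 frames.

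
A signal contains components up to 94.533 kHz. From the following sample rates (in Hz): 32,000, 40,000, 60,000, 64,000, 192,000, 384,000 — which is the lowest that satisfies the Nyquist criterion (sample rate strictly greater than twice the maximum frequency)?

Need sample rate > 2 × 94,533 = 189,066 Hz.
Lowest listed rate above 189,066 Hz is 192,000 Hz.

192,000 Hz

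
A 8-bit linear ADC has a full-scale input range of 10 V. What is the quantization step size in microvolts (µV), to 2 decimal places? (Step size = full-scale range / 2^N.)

10 V / 2^8 = 10 / 256 V = 39062.50 µV.

39062.50 µV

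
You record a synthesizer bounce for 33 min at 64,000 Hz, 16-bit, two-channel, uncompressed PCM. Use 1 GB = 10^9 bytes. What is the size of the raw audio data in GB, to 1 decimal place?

0.5 GB

Duration = 33 min = 1,980 s.
Bytes = 64,000 samples/s × 1,980 s × 2 bytes/sample × 2 ch = 506,880,000 bytes.
506,880,000 / 1,000,000,000 = 0.5 GB.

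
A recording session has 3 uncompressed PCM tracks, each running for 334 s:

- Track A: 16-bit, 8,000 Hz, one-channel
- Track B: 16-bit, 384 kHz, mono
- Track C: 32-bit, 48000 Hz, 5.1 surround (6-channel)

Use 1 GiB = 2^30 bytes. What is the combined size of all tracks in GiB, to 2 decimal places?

0.60 GiB

Track A: 8,000 × 334 × 2 × 1 = 5,344,000 bytes.
Track B: 384,000 × 334 × 2 × 1 = 256,512,000 bytes.
Track C: 48,000 × 334 × 4 × 6 = 384,768,000 bytes.
Total = 646,624,000 bytes = 0.60 GiB.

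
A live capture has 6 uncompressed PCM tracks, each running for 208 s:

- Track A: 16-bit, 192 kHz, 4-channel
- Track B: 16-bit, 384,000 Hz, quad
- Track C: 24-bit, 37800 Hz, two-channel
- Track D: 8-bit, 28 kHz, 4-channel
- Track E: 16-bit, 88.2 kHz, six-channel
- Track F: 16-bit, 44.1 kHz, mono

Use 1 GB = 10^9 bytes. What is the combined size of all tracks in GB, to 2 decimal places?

Track A: 192,000 × 208 × 2 × 4 = 319,488,000 bytes.
Track B: 384,000 × 208 × 2 × 4 = 638,976,000 bytes.
Track C: 37,800 × 208 × 3 × 2 = 47,174,400 bytes.
Track D: 28,000 × 208 × 1 × 4 = 23,296,000 bytes.
Track E: 88,200 × 208 × 2 × 6 = 220,147,200 bytes.
Track F: 44,100 × 208 × 2 × 1 = 18,345,600 bytes.
Total = 1,267,427,200 bytes = 1.27 GB.

1.27 GB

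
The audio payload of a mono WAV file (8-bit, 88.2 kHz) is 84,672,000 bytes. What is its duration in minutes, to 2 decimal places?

Byte rate = 88,200 × 1 × 1 = 88,200 bytes/s.
Duration = 84,672,000 / 88,200 = 960 s.
960 s / 60 = 16.00 minutes.

16.00 minutes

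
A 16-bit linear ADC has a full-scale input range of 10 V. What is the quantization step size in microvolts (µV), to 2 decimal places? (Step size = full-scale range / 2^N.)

152.59 µV

10 V / 2^16 = 10 / 65,536 V = 152.59 µV.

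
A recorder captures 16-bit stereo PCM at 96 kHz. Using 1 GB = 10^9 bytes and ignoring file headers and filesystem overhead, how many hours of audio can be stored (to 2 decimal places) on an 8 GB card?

5.79 hours

Uncompressed byte rate = 96,000 × 2 × 2 = 384,000 bytes/s.
Capacity = 8 × 1,000,000,000 = 8,000,000,000 bytes.
8,000,000,000 / 384,000 ≈ 20833.33 s → 5.79 hours.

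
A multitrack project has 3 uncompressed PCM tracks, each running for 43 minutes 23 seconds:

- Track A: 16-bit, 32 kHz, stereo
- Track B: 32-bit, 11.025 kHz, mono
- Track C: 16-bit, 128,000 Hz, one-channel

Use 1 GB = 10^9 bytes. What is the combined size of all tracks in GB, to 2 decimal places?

43 minutes 23 seconds = 2,603 s.
Track A: 32,000 × 2,603 × 2 × 2 = 333,184,000 bytes.
Track B: 11,025 × 2,603 × 4 × 1 = 114,792,300 bytes.
Track C: 128,000 × 2,603 × 2 × 1 = 666,368,000 bytes.
Total = 1,114,344,300 bytes = 1.11 GB.

1.11 GB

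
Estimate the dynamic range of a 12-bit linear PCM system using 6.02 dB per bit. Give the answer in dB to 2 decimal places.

12 × 6.02 = 72.24 dB.

72.24 dB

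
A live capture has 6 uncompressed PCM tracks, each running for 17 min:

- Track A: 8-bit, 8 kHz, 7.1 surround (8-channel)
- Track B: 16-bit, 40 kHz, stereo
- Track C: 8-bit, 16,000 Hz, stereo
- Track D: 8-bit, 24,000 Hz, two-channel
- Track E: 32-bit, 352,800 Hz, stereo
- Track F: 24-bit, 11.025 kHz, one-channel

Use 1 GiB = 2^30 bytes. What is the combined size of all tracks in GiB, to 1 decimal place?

3.0 GiB

17 min = 1,020 s.
Track A: 8,000 × 1,020 × 1 × 8 = 65,280,000 bytes.
Track B: 40,000 × 1,020 × 2 × 2 = 163,200,000 bytes.
Track C: 16,000 × 1,020 × 1 × 2 = 32,640,000 bytes.
Track D: 24,000 × 1,020 × 1 × 2 = 48,960,000 bytes.
Track E: 352,800 × 1,020 × 4 × 2 = 2,878,848,000 bytes.
Track F: 11,025 × 1,020 × 3 × 1 = 33,736,500 bytes.
Total = 3,222,664,500 bytes = 3.0 GiB.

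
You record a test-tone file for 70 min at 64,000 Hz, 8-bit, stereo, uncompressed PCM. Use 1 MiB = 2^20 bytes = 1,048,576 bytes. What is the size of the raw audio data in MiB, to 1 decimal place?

512.7 MiB

Duration = 70 min = 4,200 s.
Bytes = 64,000 samples/s × 4,200 s × 1 bytes/sample × 2 ch = 537,600,000 bytes.
537,600,000 / 1,048,576 = 512.7 MiB.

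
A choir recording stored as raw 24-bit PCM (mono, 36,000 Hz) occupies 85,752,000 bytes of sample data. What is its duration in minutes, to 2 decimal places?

13.23 minutes

Byte rate = 36,000 × 3 × 1 = 108,000 bytes/s.
Duration = 85,752,000 / 108,000 = 794 s.
794 s / 60 = 13.23 minutes.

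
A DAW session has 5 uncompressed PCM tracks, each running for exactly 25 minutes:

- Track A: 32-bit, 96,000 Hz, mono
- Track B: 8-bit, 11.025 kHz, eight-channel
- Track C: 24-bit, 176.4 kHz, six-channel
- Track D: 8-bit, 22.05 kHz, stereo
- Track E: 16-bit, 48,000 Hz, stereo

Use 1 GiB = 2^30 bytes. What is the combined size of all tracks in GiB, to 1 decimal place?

exactly 25 minutes = 1,500 s.
Track A: 96,000 × 1,500 × 4 × 1 = 576,000,000 bytes.
Track B: 11,025 × 1,500 × 1 × 8 = 132,300,000 bytes.
Track C: 176,400 × 1,500 × 3 × 6 = 4,762,800,000 bytes.
Track D: 22,050 × 1,500 × 1 × 2 = 66,150,000 bytes.
Track E: 48,000 × 1,500 × 2 × 2 = 288,000,000 bytes.
Total = 5,825,250,000 bytes = 5.4 GiB.

5.4 GiB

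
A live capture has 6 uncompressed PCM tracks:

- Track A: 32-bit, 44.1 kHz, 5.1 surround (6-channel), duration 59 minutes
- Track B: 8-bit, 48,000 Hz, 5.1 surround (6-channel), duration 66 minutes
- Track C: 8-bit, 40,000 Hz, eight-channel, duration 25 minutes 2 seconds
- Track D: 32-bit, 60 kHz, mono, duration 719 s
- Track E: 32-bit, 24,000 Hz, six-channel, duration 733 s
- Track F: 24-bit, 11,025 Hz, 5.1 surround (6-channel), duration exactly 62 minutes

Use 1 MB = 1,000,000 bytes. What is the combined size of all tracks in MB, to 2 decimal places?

6700.86 MB

Track A: 59 minutes = 3,540 s; 44,100 × 3,540 × 4 × 6 = 3,746,736,000 bytes.
Track B: 66 minutes = 3,960 s; 48,000 × 3,960 × 1 × 6 = 1,140,480,000 bytes.
Track C: 25 minutes 2 seconds = 1,502 s; 40,000 × 1,502 × 1 × 8 = 480,640,000 bytes.
Track D: 60,000 × 719 × 4 × 1 = 172,560,000 bytes.
Track E: 24,000 × 733 × 4 × 6 = 422,208,000 bytes.
Track F: exactly 62 minutes = 3,720 s; 11,025 × 3,720 × 3 × 6 = 738,234,000 bytes.
Total = 6,700,858,000 bytes = 6700.86 MB.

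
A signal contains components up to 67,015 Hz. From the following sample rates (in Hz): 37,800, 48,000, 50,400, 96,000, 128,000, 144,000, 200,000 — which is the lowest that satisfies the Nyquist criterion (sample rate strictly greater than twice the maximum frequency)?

144,000 Hz

Need sample rate > 2 × 67,015 = 134,030 Hz.
Lowest listed rate above 134,030 Hz is 144,000 Hz.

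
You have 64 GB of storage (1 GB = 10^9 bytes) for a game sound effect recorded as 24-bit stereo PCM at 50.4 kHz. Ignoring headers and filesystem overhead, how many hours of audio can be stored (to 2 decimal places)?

Uncompressed byte rate = 50,400 × 3 × 2 = 302,400 bytes/s.
Capacity = 64 × 1,000,000,000 = 64,000,000,000 bytes.
64,000,000,000 / 302,400 ≈ 211640.21 s → 58.79 hours.

58.79 hours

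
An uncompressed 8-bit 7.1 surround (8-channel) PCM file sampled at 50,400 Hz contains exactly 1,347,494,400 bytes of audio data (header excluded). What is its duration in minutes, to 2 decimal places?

Byte rate = 50,400 × 1 × 8 = 403,200 bytes/s.
Duration = 1,347,494,400 / 403,200 = 3,342 s.
3,342 s / 60 = 55.70 minutes.

55.70 minutes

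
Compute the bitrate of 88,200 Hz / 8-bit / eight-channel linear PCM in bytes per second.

Bit rate = 88,200 × 8 × 8 = 5,644,800 bits/s.
5,644,800 / 8 = 705,600 bytes/s.

705,600 bytes/s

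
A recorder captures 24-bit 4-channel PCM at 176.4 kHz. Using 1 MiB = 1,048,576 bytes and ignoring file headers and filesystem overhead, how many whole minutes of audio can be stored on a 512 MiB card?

Uncompressed byte rate = 176,400 × 3 × 4 = 2,116,800 bytes/s.
Capacity = 512 × 1,048,576 = 536,870,912 bytes.
536,870,912 / 2,116,800 ≈ 253.62 s → 4 minutes.

4 minutes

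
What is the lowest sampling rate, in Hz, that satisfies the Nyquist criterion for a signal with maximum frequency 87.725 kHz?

Minimum sample rate = 2 × 87,725 Hz = 175,450 Hz.

175,450 Hz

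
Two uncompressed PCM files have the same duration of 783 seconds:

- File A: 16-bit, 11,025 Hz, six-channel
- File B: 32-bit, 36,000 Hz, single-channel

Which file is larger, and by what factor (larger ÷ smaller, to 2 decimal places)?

File B, by a factor of 1.09

File A: 11,025 × 2 × 6 = 132,300 bytes/s.
File B: 36,000 × 4 × 1 = 144,000 bytes/s.
File B is larger; ratio = 112,752,000 / 103,590,900 = 1.09.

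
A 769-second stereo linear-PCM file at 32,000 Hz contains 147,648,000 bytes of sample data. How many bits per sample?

24 bits

Bytes per sample = 147,648,000 / (32,000 × 769 × 2) = 147,648,000 / 49,216,000 = 3.
Bit depth = 3 × 8 = 24 bits.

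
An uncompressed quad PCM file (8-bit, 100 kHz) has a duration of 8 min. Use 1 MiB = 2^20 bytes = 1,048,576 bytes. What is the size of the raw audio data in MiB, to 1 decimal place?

183.1 MiB

Duration = 8 min = 480 s.
Bytes = 100,000 samples/s × 480 s × 1 bytes/sample × 4 ch = 192,000,000 bytes.
192,000,000 / 1,048,576 = 183.1 MiB.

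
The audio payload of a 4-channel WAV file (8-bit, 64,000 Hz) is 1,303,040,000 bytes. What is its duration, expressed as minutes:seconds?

Byte rate = 64,000 × 1 × 4 = 256,000 bytes/s.
Duration = 1,303,040,000 / 256,000 = 5,090 s.
5,090 s = 84:50.

84:50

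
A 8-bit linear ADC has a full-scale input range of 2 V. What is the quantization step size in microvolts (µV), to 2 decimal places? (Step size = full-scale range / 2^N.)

7812.50 µV

2 V / 2^8 = 2 / 256 V = 7812.50 µV.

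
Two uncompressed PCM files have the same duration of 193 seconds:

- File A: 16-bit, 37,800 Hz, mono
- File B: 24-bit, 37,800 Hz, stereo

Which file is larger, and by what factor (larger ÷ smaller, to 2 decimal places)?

File B, by a factor of 3.00

File A: 37,800 × 2 × 1 = 75,600 bytes/s.
File B: 37,800 × 3 × 2 = 226,800 bytes/s.
File B is larger; ratio = 43,772,400 / 14,590,800 = 3.00.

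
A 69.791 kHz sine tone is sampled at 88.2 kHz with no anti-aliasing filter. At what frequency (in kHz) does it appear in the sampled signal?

18.409 kHz

Nyquist = 88,200/2 = 44,100 Hz; 69,791 Hz exceeds it.
Alias = |69,791 − 1×88,200| = |69,791 − 88,200| = 18,409 Hz = 18.409 kHz.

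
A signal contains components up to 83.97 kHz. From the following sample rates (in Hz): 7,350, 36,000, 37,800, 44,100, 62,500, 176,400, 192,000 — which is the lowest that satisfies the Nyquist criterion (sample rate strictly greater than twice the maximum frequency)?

176,400 Hz

Need sample rate > 2 × 83,970 = 167,940 Hz.
Lowest listed rate above 167,940 Hz is 176,400 Hz.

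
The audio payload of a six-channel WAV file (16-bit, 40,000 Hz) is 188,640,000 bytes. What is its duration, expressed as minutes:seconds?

Byte rate = 40,000 × 2 × 6 = 480,000 bytes/s.
Duration = 188,640,000 / 480,000 = 393 s.
393 s = 6:33.

6:33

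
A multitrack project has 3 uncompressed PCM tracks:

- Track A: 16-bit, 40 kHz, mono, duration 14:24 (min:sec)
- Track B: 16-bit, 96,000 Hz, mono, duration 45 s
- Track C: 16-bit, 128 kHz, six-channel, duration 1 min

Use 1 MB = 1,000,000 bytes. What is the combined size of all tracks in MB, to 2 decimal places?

Track A: 14:24 (min:sec) = 864 s; 40,000 × 864 × 2 × 1 = 69,120,000 bytes.
Track B: 96,000 × 45 × 2 × 1 = 8,640,000 bytes.
Track C: 1 min = 60 s; 128,000 × 60 × 2 × 6 = 92,160,000 bytes.
Total = 169,920,000 bytes = 169.92 MB.

169.92 MB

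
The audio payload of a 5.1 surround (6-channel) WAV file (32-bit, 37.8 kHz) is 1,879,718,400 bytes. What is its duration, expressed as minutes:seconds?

Byte rate = 37,800 × 4 × 6 = 907,200 bytes/s.
Duration = 1,879,718,400 / 907,200 = 2,072 s.
2,072 s = 34:32.

34:32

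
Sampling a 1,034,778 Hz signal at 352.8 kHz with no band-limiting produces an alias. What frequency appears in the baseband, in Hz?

Nyquist = 352,800/2 = 176,400 Hz; 1,034,778 Hz exceeds it.
Alias = |1,034,778 − 3×352,800| = |1,034,778 − 1,058,400| = 23,622 Hz.

23,622 Hz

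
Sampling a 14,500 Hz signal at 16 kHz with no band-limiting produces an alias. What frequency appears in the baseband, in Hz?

1,500 Hz

Nyquist = 16,000/2 = 8,000 Hz; 14,500 Hz exceeds it.
Alias = |14,500 − 1×16,000| = |14,500 − 16,000| = 1,500 Hz.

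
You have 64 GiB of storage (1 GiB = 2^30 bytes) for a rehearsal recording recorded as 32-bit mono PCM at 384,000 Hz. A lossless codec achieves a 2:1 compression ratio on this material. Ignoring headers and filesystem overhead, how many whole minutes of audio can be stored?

1,491 minutes

Uncompressed byte rate = 384,000 × 4 × 1 = 1,536,000 bytes/s.
After 2:1 compression, effective rate ≈ 768000 bytes/s.
Capacity = 64 × 1,073,741,824 = 68,719,476,736 bytes.
68,719,476,736 / effective rate ≈ 89478.49 s → 1,491 minutes.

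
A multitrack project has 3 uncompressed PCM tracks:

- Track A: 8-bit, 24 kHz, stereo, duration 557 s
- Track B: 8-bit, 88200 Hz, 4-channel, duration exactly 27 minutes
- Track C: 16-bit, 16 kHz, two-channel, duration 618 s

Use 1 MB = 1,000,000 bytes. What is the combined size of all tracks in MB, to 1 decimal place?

Track A: 24,000 × 557 × 1 × 2 = 26,736,000 bytes.
Track B: exactly 27 minutes = 1,620 s; 88,200 × 1,620 × 1 × 4 = 571,536,000 bytes.
Track C: 16,000 × 618 × 2 × 2 = 39,552,000 bytes.
Total = 637,824,000 bytes = 637.8 MB.

637.8 MB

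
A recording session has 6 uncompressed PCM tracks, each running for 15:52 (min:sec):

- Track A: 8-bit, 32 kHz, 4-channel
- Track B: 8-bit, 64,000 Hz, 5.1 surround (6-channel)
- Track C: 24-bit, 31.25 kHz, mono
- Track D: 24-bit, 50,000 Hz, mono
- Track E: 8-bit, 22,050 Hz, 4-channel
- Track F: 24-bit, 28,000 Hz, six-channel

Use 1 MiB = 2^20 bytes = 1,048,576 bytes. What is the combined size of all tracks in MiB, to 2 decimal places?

1223.80 MiB

15:52 (min:sec) = 952 s.
Track A: 32,000 × 952 × 1 × 4 = 121,856,000 bytes.
Track B: 64,000 × 952 × 1 × 6 = 365,568,000 bytes.
Track C: 31,250 × 952 × 3 × 1 = 89,250,000 bytes.
Track D: 50,000 × 952 × 3 × 1 = 142,800,000 bytes.
Track E: 22,050 × 952 × 1 × 4 = 83,966,400 bytes.
Track F: 28,000 × 952 × 3 × 6 = 479,808,000 bytes.
Total = 1,283,248,400 bytes = 1223.80 MiB.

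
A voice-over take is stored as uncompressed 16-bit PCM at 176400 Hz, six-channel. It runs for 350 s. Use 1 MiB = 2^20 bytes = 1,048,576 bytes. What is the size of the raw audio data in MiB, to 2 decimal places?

Bytes = 176,400 samples/s × 350 s × 2 bytes/sample × 6 ch = 740,880,000 bytes.
740,880,000 / 1,048,576 = 706.56 MiB.

706.56 MiB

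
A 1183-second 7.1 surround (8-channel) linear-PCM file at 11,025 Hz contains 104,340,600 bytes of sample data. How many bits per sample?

Bytes per sample = 104,340,600 / (11,025 × 1,183 × 8) = 104,340,600 / 104,340,600 = 1.
Bit depth = 1 × 8 = 8 bits.

8 bits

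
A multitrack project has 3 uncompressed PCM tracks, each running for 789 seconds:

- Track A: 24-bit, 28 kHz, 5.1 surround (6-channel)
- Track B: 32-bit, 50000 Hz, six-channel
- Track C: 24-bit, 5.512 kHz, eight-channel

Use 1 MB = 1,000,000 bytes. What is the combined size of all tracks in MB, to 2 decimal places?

Track A: 28,000 × 789 × 3 × 6 = 397,656,000 bytes.
Track B: 50,000 × 789 × 4 × 6 = 946,800,000 bytes.
Track C: 5,512 × 789 × 3 × 8 = 104,375,232 bytes.
Total = 1,448,831,232 bytes = 1448.83 MB.

1448.83 MB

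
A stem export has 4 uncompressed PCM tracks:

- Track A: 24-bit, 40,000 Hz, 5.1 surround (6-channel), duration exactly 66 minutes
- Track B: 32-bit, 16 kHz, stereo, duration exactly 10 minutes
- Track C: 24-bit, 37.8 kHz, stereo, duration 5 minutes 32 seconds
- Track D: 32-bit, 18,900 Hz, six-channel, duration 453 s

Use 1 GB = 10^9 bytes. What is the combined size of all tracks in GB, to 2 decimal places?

Track A: exactly 66 minutes = 3,960 s; 40,000 × 3,960 × 3 × 6 = 2,851,200,000 bytes.
Track B: exactly 10 minutes = 600 s; 16,000 × 600 × 4 × 2 = 76,800,000 bytes.
Track C: 5 minutes 32 seconds = 332 s; 37,800 × 332 × 3 × 2 = 75,297,600 bytes.
Track D: 18,900 × 453 × 4 × 6 = 205,480,800 bytes.
Total = 3,208,778,400 bytes = 3.21 GB.

3.21 GB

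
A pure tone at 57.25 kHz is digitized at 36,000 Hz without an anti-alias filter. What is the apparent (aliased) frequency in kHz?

14.75 kHz

Nyquist = 36,000/2 = 18,000 Hz; 57,250 Hz exceeds it.
Alias = |57,250 − 2×36,000| = |57,250 − 72,000| = 14,750 Hz = 14.75 kHz.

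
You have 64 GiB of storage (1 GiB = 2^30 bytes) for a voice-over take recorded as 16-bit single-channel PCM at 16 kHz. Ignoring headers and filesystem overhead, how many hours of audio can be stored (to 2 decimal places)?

Uncompressed byte rate = 16,000 × 2 × 1 = 32,000 bytes/s.
Capacity = 64 × 1,073,741,824 = 68,719,476,736 bytes.
68,719,476,736 / 32,000 ≈ 2147483.65 s → 596.52 hours.

596.52 hours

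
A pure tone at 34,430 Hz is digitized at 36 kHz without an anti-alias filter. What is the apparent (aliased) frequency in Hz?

1,570 Hz

Nyquist = 36,000/2 = 18,000 Hz; 34,430 Hz exceeds it.
Alias = |34,430 − 1×36,000| = |34,430 − 36,000| = 1,570 Hz.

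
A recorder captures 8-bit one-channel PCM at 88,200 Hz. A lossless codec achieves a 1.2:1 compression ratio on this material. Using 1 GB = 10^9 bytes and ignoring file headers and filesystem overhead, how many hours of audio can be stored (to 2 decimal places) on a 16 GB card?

Uncompressed byte rate = 88,200 × 1 × 1 = 88,200 bytes/s.
After 1.2:1 compression, effective rate ≈ 73500 bytes/s.
Capacity = 16 × 1,000,000,000 = 16,000,000,000 bytes.
16,000,000,000 / effective rate ≈ 217687.07 s → 60.47 hours.

60.47 hours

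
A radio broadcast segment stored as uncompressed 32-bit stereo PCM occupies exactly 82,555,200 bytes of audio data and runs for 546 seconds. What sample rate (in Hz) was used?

Bytes = sample_rate × seconds × bytes_per_sample × channels.
sample_rate = 82,555,200 / (546 × 4 × 2) = 82,555,200 / 4,368 = 18,900 Hz.

18,900 Hz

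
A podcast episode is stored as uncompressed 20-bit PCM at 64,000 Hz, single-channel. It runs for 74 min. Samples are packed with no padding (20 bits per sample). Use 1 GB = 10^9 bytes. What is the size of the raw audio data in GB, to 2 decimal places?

0.71 GB

Duration = 74 min = 4,440 s.
Bits = 64,000 × 4,440 × 20 × 1 = 5,683,200,000 bits = 710,400,000 bytes.
710,400,000 / 1,000,000,000 = 0.71 GB.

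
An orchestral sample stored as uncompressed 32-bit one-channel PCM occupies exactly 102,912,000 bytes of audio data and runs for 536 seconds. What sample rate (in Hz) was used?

Bytes = sample_rate × seconds × bytes_per_sample × channels.
sample_rate = 102,912,000 / (536 × 4 × 1) = 102,912,000 / 2,144 = 48,000 Hz.

48,000 Hz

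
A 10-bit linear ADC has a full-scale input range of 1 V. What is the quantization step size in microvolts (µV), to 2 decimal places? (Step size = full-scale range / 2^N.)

1 V / 2^10 = 1 / 1,024 V = 976.56 µV.

976.56 µV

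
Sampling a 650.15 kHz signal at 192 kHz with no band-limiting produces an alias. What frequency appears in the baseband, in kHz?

74.15 kHz

Nyquist = 192,000/2 = 96,000 Hz; 650,150 Hz exceeds it.
Alias = |650,150 − 3×192,000| = |650,150 − 576,000| = 74,150 Hz = 74.15 kHz.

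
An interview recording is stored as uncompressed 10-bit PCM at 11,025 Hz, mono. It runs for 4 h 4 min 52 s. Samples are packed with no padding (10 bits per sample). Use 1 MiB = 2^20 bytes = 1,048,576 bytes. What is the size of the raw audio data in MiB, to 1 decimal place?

Duration = 4 h 4 min 52 s = 14,692 s.
Bits = 11,025 × 14,692 × 10 × 1 = 1,619,793,000 bits = 202,474,125 bytes.
202,474,125 / 1,048,576 = 193.1 MiB.

193.1 MiB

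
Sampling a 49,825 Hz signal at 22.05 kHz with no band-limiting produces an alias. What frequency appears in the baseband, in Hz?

5,725 Hz

Nyquist = 22,050/2 = 11,025 Hz; 49,825 Hz exceeds it.
Alias = |49,825 − 2×22,050| = |49,825 − 44,100| = 5,725 Hz.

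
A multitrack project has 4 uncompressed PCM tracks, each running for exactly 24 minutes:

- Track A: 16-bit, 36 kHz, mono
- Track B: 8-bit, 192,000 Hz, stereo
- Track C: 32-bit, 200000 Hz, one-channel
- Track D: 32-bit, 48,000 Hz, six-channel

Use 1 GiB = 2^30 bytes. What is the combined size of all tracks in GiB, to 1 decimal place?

exactly 24 minutes = 1,440 s.
Track A: 36,000 × 1,440 × 2 × 1 = 103,680,000 bytes.
Track B: 192,000 × 1,440 × 1 × 2 = 552,960,000 bytes.
Track C: 200,000 × 1,440 × 4 × 1 = 1,152,000,000 bytes.
Track D: 48,000 × 1,440 × 4 × 6 = 1,658,880,000 bytes.
Total = 3,467,520,000 bytes = 3.2 GiB.

3.2 GiB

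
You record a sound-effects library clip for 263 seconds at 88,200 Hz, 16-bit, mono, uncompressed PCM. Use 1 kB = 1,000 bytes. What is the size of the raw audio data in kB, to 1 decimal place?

46393.2 kB

Bytes = 88,200 samples/s × 263 s × 2 bytes/sample × 1 ch = 46,393,200 bytes.
46,393,200 / 1,000 = 46393.2 kB.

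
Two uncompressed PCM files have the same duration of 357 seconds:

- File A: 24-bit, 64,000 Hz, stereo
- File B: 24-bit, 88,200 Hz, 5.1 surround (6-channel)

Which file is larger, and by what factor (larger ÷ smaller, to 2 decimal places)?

File B, by a factor of 4.13

File A: 64,000 × 3 × 2 = 384,000 bytes/s.
File B: 88,200 × 3 × 6 = 1,587,600 bytes/s.
File B is larger; ratio = 566,773,200 / 137,088,000 = 4.13.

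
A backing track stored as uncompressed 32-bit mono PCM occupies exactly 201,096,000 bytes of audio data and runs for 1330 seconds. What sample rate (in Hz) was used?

37,800 Hz

Bytes = sample_rate × seconds × bytes_per_sample × channels.
sample_rate = 201,096,000 / (1,330 × 4 × 1) = 201,096,000 / 5,320 = 37,800 Hz.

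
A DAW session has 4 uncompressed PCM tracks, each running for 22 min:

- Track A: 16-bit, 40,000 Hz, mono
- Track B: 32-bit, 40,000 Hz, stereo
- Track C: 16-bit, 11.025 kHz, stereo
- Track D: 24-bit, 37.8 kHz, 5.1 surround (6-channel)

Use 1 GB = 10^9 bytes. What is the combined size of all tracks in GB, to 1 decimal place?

22 min = 1,320 s.
Track A: 40,000 × 1,320 × 2 × 1 = 105,600,000 bytes.
Track B: 40,000 × 1,320 × 4 × 2 = 422,400,000 bytes.
Track C: 11,025 × 1,320 × 2 × 2 = 58,212,000 bytes.
Track D: 37,800 × 1,320 × 3 × 6 = 898,128,000 bytes.
Total = 1,484,340,000 bytes = 1.5 GB.

1.5 GB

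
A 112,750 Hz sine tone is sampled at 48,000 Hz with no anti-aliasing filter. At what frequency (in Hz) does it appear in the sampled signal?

16,750 Hz

Nyquist = 48,000/2 = 24,000 Hz; 112,750 Hz exceeds it.
Alias = |112,750 − 2×48,000| = |112,750 − 96,000| = 16,750 Hz.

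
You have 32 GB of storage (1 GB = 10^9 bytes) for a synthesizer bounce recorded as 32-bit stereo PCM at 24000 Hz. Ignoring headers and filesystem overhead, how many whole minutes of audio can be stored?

2,777 minutes

Uncompressed byte rate = 24,000 × 4 × 2 = 192,000 bytes/s.
Capacity = 32 × 1,000,000,000 = 32,000,000,000 bytes.
32,000,000,000 / 192,000 ≈ 166666.67 s → 2,777 minutes.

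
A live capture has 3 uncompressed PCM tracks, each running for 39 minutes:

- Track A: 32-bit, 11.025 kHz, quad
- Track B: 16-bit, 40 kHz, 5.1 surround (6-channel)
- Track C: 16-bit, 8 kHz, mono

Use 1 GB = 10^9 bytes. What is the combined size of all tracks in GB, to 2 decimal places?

1.57 GB

39 minutes = 2,340 s.
Track A: 11,025 × 2,340 × 4 × 4 = 412,776,000 bytes.
Track B: 40,000 × 2,340 × 2 × 6 = 1,123,200,000 bytes.
Track C: 8,000 × 2,340 × 2 × 1 = 37,440,000 bytes.
Total = 1,573,416,000 bytes = 1.57 GB.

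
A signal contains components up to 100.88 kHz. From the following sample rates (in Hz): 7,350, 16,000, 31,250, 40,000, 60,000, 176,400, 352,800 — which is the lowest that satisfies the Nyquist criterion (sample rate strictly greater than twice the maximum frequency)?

352,800 Hz

Need sample rate > 2 × 100,880 = 201,760 Hz.
Lowest listed rate above 201,760 Hz is 352,800 Hz.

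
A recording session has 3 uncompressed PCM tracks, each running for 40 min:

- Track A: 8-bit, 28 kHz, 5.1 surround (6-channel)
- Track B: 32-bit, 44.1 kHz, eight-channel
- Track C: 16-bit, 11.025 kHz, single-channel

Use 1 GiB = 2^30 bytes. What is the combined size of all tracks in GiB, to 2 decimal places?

3.58 GiB

40 min = 2,400 s.
Track A: 28,000 × 2,400 × 1 × 6 = 403,200,000 bytes.
Track B: 44,100 × 2,400 × 4 × 8 = 3,386,880,000 bytes.
Track C: 11,025 × 2,400 × 2 × 1 = 52,920,000 bytes.
Total = 3,843,000,000 bytes = 3.58 GiB.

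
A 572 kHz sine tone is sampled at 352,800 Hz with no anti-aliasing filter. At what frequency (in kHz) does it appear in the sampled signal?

Nyquist = 352,800/2 = 176,400 Hz; 572,000 Hz exceeds it.
Alias = |572,000 − 2×352,800| = |572,000 − 705,600| = 133,600 Hz = 133.6 kHz.

133.6 kHz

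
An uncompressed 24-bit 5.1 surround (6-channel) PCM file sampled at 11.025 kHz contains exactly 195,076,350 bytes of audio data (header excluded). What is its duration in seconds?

983 seconds

Byte rate = 11,025 × 3 × 6 = 198,450 bytes/s.
Duration = 195,076,350 / 198,450 = 983 s.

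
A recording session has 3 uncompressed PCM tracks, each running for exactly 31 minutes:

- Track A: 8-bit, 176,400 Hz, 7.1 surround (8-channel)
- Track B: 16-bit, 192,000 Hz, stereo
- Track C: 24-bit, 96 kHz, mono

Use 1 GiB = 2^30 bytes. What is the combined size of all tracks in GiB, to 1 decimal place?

4.3 GiB

exactly 31 minutes = 1,860 s.
Track A: 176,400 × 1,860 × 1 × 8 = 2,624,832,000 bytes.
Track B: 192,000 × 1,860 × 2 × 2 = 1,428,480,000 bytes.
Track C: 96,000 × 1,860 × 3 × 1 = 535,680,000 bytes.
Total = 4,588,992,000 bytes = 4.3 GiB.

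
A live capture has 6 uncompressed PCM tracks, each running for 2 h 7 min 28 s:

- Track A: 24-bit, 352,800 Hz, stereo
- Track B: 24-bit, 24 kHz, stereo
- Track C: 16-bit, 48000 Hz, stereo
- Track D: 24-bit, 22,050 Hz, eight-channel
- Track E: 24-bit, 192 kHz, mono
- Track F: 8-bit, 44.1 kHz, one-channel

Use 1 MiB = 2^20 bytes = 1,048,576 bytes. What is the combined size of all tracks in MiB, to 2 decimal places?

2 h 7 min 28 s = 7,648 s.
Track A: 352,800 × 7,648 × 3 × 2 = 16,189,286,400 bytes.
Track B: 24,000 × 7,648 × 3 × 2 = 1,101,312,000 bytes.
Track C: 48,000 × 7,648 × 2 × 2 = 1,468,416,000 bytes.
Track D: 22,050 × 7,648 × 3 × 8 = 4,047,321,600 bytes.
Track E: 192,000 × 7,648 × 3 × 1 = 4,405,248,000 bytes.
Track F: 44,100 × 7,648 × 1 × 1 = 337,276,800 bytes.
Total = 27,548,860,800 bytes = 26272.64 MiB.

26272.64 MiB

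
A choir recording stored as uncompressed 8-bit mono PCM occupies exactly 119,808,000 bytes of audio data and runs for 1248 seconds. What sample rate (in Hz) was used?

96,000 Hz

Bytes = sample_rate × seconds × bytes_per_sample × channels.
sample_rate = 119,808,000 / (1,248 × 1 × 1) = 119,808,000 / 1,248 = 96,000 Hz.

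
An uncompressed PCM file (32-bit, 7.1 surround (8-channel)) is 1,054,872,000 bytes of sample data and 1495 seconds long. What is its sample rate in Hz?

22,050 Hz

Bytes = sample_rate × seconds × bytes_per_sample × channels.
sample_rate = 1,054,872,000 / (1,495 × 4 × 8) = 1,054,872,000 / 47,840 = 22,050 Hz.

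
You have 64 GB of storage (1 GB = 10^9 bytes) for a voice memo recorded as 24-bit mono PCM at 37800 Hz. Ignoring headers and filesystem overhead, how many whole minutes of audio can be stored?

Uncompressed byte rate = 37,800 × 3 × 1 = 113,400 bytes/s.
Capacity = 64 × 1,000,000,000 = 64,000,000,000 bytes.
64,000,000,000 / 113,400 ≈ 564373.9 s → 9,406 minutes.

9,406 minutes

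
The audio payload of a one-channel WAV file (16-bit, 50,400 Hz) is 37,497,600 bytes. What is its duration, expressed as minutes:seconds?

Byte rate = 50,400 × 2 × 1 = 100,800 bytes/s.
Duration = 37,497,600 / 100,800 = 372 s.
372 s = 6:12.

6:12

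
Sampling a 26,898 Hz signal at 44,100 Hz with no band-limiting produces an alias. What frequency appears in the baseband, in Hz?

Nyquist = 44,100/2 = 22,050 Hz; 26,898 Hz exceeds it.
Alias = |26,898 − 1×44,100| = |26,898 − 44,100| = 17,202 Hz.

17,202 Hz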